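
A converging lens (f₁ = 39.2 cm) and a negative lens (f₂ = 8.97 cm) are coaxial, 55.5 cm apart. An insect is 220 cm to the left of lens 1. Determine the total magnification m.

Lens 1: 1/d_i1 = 1/(39.2) − 1/(220) = 0.02096, so d_i1 = 47.70 cm; m₁ = −d_i1/d_o1 = -0.2168.
d_o2 = 55.5 − (47.70) = 7.800 cm.
f₂ = −8.97 cm (diverging).
Lens 2: 1/d_i2 = 1/(-8.97) − 1/(7.800) = -0.2397, so d_i2 = -4.172 cm; m₂ = −d_i2/d_o2 = +0.5349.
m = m₁·m₂ = (-0.2168)(+0.5349) = -0.116.

m = -0.116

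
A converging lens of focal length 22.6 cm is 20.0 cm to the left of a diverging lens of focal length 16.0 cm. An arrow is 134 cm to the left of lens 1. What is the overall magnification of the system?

m = -0.368

Lens 1: 1/d_i1 = 1/(22.6) − 1/(134) = 0.03679, so d_i1 = 27.18 cm; m₁ = −d_i1/d_o1 = -0.2028.
d_o2 = 20.0 − (27.18) = -7.180 cm (virtual object).
f₂ = −16.0 cm (diverging).
Lens 2: 1/d_i2 = 1/(-16.0) − 1/(-7.180) = 0.07678, so d_i2 = 13.02 cm; m₂ = −d_i2/d_o2 = +1.814.
m = m₁·m₂ = (-0.2028)(+1.814) = -0.368.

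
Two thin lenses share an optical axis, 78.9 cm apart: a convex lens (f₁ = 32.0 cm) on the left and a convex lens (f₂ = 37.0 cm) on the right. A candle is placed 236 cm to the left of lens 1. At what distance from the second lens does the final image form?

Lens 1: 1/d_i1 = 1/f₁ − 1/d_o1 = 1/(32.0) − 1/(236) = 0.02701, so d_i1 = 37.02 cm.
The intermediate image is 37.02 cm to the right of lens 1, which is 78.9 − (37.02) = 41.88 cm to the left of lens 2, so d_o2 = +41.88 cm.
Lens 2: 1/d_i2 = 1/f₂ − 1/d_o2 = 1/(37.0) − 1/(41.88) = 0.003149, so d_i2 = 318 cm.
The final image is real, 318 cm to the right of lens 2 (overall magnification ≈ 1.2).

318 cm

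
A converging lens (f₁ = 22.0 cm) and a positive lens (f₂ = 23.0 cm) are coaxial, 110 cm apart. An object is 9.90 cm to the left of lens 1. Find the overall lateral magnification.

Lens 1: 1/d_i1 = 1/(22.0) − 1/(9.90) = -0.05556, so d_i1 = -18.00 cm; m₁ = −d_i1/d_o1 = +1.818.
d_o2 = 110 − (-18.00) = 128.0 cm.
Lens 2: 1/d_i2 = 1/(23.0) − 1/(128.0) = 0.03567, so d_i2 = 28.04 cm; m₂ = −d_i2/d_o2 = -0.2190.
m = m₁·m₂ = (+1.818)(-0.2190) = -0.398.

m = -0.398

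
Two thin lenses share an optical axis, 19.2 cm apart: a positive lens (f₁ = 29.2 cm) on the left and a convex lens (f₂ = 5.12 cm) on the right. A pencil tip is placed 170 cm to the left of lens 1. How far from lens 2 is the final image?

Lens 1: 1/d_i1 = 1/f₁ − 1/d_o1 = 1/(29.2) − 1/(170) = 0.02836, so d_i1 = 35.26 cm.
The intermediate image is 35.26 cm to the right of lens 1, which lies 16.06 cm to the right of lens 2 — a virtual object — so d_o2 = −16.06 cm.
Lens 2: 1/d_i2 = 1/f₂ − 1/d_o2 = 1/(5.12) − 1/(-16.06) = 0.2576, so d_i2 = 3.88 cm.
The final image is real, 3.88 cm to the right of lens 2 (overall magnification ≈ -0.050).

3.88 cm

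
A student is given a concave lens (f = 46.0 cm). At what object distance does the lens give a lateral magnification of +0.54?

39.2 cm

For a concave lens, f = -46.0 cm.
m = −d_i/d_o ⇒ d_i = −m·d_o.
1/f = 1/d_o + 1/d_i = 1/d_o − 1/(m·d_o) = (1 − 1/m)/d_o, so d_o = f(1 − 1/m) = (-46.00)(1 − 1/(+0.54)) = 39.2 cm.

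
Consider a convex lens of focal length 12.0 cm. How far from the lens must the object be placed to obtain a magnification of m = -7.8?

m = −d_i/d_o ⇒ d_i = −m·d_o.
1/f = 1/d_o + 1/d_i = 1/d_o − 1/(m·d_o) = (1 − 1/m)/d_o, so d_o = f(1 − 1/m) = (12.00)(1 − 1/(-7.8)) = 13.5 cm.

13.5 cm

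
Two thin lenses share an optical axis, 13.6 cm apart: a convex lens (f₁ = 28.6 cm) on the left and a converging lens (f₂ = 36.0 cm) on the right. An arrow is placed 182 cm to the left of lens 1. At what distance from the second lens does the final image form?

Lens 1: 1/d_i1 = 1/f₁ − 1/d_o1 = 1/(28.6) − 1/(182) = 0.02947, so d_i1 = 33.93 cm.
The intermediate image is 33.93 cm to the right of lens 1, which lies 20.33 cm to the right of lens 2 — a virtual object — so d_o2 = −20.33 cm.
Lens 2: 1/d_i2 = 1/f₂ − 1/d_o2 = 1/(36.0) − 1/(-20.33) = 0.07697, so d_i2 = 13.0 cm.
The final image is real, 13.0 cm to the right of lens 2 (overall magnification ≈ -0.12).

13.0 cm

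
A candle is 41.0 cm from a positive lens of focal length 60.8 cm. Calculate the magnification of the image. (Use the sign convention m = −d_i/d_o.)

1/d_i = 1/f − 1/d_o = 1/(60.80) − 1/(41.0) = -0.007943, so d_i = -125.9 cm.
m = −d_i/d_o = −(-125.9)/(41.0) = +3.07.
The image is virtual, upright and enlarged, on the same side as the object.

m = +3.07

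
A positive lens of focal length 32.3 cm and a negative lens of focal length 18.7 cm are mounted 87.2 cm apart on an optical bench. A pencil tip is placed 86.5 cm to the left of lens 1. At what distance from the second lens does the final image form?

Lens 1: 1/d_i1 = 1/f₁ − 1/d_o1 = 1/(32.3) − 1/(86.5) = 0.01940, so d_i1 = 51.55 cm.
The intermediate image is 51.55 cm to the right of lens 1, which is 87.2 − (51.55) = 35.65 cm to the left of lens 2, so d_o2 = +35.65 cm.
Lens 2 is diverging, so f₂ = −18.7 cm.
Lens 2: 1/d_i2 = 1/f₂ − 1/d_o2 = 1/(-18.7) − 1/(35.65) = -0.08153, so d_i2 = -12.3 cm.
The final image is virtual, 12.3 cm to the left of lens 2 (overall magnification ≈ -0.21).

12.3 cm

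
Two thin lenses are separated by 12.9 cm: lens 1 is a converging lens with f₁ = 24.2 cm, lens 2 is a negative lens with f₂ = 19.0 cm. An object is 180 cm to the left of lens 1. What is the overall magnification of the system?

m = -0.749

Lens 1: 1/d_i1 = 1/(24.2) − 1/(180) = 0.03577, so d_i1 = 27.96 cm; m₁ = −d_i1/d_o1 = -0.1553.
d_o2 = 12.9 − (27.96) = -15.06 cm (virtual object).
f₂ = −19.0 cm (diverging).
Lens 2: 1/d_i2 = 1/(-19.0) − 1/(-15.06) = 0.01377, so d_i2 = 72.62 cm; m₂ = −d_i2/d_o2 = +4.822.
m = m₁·m₂ = (-0.1553)(+4.822) = -0.749.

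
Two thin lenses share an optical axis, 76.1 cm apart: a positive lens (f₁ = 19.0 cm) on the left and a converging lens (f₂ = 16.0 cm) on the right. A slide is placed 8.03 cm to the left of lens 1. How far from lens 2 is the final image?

19.5 cm

Lens 1: 1/d_i1 = 1/f₁ − 1/d_o1 = 1/(19.0) − 1/(8.03) = -0.07190, so d_i1 = -13.91 cm.
The intermediate image is 13.91 cm to the left of lens 1 (virtual), which is 76.1 − (-13.91) = 90.01 cm to the left of lens 2, so d_o2 = +90.01 cm.
Lens 2: 1/d_i2 = 1/f₂ − 1/d_o2 = 1/(16.0) − 1/(90.01) = 0.05139, so d_i2 = 19.5 cm.
The final image is real, 19.5 cm to the right of lens 2 (overall magnification ≈ -0.37).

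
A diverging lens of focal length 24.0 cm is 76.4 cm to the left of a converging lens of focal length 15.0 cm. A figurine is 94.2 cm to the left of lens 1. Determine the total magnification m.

f₁ = −24.0 cm (diverging).
Lens 1: 1/d_i1 = 1/(-24.0) − 1/(94.2) = -0.05228, so d_i1 = -19.13 cm; m₁ = −d_i1/d_o1 = +0.2031.
d_o2 = 76.4 − (-19.13) = 95.53 cm.
Lens 2: 1/d_i2 = 1/(15.0) − 1/(95.53) = 0.05620, so d_i2 = 17.79 cm; m₂ = −d_i2/d_o2 = -0.1863.
m = m₁·m₂ = (+0.2031)(-0.1863) = -0.0378.

m = -0.0378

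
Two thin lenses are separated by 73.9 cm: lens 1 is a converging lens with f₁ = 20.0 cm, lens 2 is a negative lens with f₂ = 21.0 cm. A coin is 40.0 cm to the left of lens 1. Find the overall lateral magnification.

m = -0.383

Lens 1: 1/d_i1 = 1/(20.0) − 1/(40.0) = 0.02500, so d_i1 = 40.00 cm; m₁ = −d_i1/d_o1 = -1.000.
d_o2 = 73.9 − (40.00) = 33.90 cm.
f₂ = −21.0 cm (diverging).
Lens 2: 1/d_i2 = 1/(-21.0) − 1/(33.90) = -0.07712, so d_i2 = -12.97 cm; m₂ = −d_i2/d_o2 = +0.3825.
m = m₁·m₂ = (-1.000)(+0.3825) = -0.383.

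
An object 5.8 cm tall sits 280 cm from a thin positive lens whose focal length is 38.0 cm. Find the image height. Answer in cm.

1/d_i = 1/f − 1/d_o = 1/(38.00) − 1/(280) = 0.02274, so d_i = 43.97 cm.
m = −d_i/d_o = -0.1570.
|h_i| = |m|·h_o = 0.1570 × 5.8 = 0.911 cm. The image is real, inverted and reduced, on the far side of the lens.

0.911 cm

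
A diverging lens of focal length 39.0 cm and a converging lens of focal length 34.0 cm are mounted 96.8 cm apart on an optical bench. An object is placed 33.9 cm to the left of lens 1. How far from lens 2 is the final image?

48.3 cm

Lens 1 is diverging, so f₁ = −39.0 cm.
Lens 1: 1/d_i1 = 1/f₁ − 1/d_o1 = 1/(-39.0) − 1/(33.9) = -0.05514, so d_i1 = -18.14 cm.
The intermediate image is 18.14 cm to the left of lens 1 (virtual), which is 96.8 − (-18.14) = 114.9 cm to the left of lens 2, so d_o2 = +114.9 cm.
Lens 2: 1/d_i2 = 1/f₂ − 1/d_o2 = 1/(34.0) − 1/(114.9) = 0.02071, so d_i2 = 48.3 cm.
The final image is real, 48.3 cm to the right of lens 2 (overall magnification ≈ -0.22).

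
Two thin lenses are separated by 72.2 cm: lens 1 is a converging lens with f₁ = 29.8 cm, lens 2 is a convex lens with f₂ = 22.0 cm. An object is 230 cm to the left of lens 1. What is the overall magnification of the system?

m = +0.205

Lens 1: 1/d_i1 = 1/(29.8) − 1/(230) = 0.02921, so d_i1 = 34.24 cm; m₁ = −d_i1/d_o1 = -0.1489.
d_o2 = 72.2 − (34.24) = 37.96 cm.
Lens 2: 1/d_i2 = 1/(22.0) − 1/(37.96) = 0.01911, so d_i2 = 52.33 cm; m₂ = −d_i2/d_o2 = -1.378.
m = m₁·m₂ = (-0.1489)(-1.378) = +0.205.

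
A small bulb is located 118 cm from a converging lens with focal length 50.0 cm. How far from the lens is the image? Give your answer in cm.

Thin-lens equation: 1/d_i = 1/f − 1/d_o = 1/(50.00) − 1/(118) = 0.02000 − 0.008475 = 0.01153, so d_i = 86.8 cm.
The image is real, inverted and reduced, on the far side of the lens.

86.8 cm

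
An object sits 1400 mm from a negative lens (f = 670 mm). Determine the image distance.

For a negative lens, f = -670 mm.
Lens equation: 1/d_i = 1/f − 1/d_o = 1/(-670.0) − 1/(1400) = -0.001493 − 0.0007143 = -0.002207, so d_i = -453 mm.
The image is virtual, upright and reduced, on the same side as the object.

453 mm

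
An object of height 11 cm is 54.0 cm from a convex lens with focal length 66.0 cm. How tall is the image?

60.5 cm

1/d_i = 1/f − 1/d_o = 1/(66.00) − 1/(54.0) = -0.003367, so d_i = -297.0 cm.
m = −d_i/d_o = +5.500.
|h_i| = |m|·h_o = 5.500 × 11 = 60.5 cm. The image is virtual, upright and enlarged, on the same side as the object.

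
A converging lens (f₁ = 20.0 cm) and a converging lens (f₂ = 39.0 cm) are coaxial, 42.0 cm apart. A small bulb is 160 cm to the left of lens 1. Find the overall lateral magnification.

Lens 1: 1/d_i1 = 1/(20.0) − 1/(160) = 0.04375, so d_i1 = 22.86 cm; m₁ = −d_i1/d_o1 = -0.1429.
d_o2 = 42.0 − (22.86) = 19.14 cm.
Lens 2: 1/d_i2 = 1/(39.0) − 1/(19.14) = -0.02661, so d_i2 = -37.59 cm; m₂ = −d_i2/d_o2 = +1.964.
m = m₁·m₂ = (-0.1429)(+1.964) = -0.281.

m = -0.281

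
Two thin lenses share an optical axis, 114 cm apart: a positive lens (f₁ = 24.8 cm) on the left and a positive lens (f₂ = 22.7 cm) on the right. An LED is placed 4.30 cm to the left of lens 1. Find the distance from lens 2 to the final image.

28.0 cm

Lens 1: 1/d_i1 = 1/f₁ − 1/d_o1 = 1/(24.8) − 1/(4.30) = -0.1922, so d_i1 = -5.202 cm.
The intermediate image is 5.202 cm to the left of lens 1 (virtual), which is 114 − (-5.202) = 119.2 cm to the left of lens 2, so d_o2 = +119.2 cm.
Lens 2: 1/d_i2 = 1/f₂ − 1/d_o2 = 1/(22.7) − 1/(119.2) = 0.03566, so d_i2 = 28.0 cm.
The final image is real, 28.0 cm to the right of lens 2 (overall magnification ≈ -0.28).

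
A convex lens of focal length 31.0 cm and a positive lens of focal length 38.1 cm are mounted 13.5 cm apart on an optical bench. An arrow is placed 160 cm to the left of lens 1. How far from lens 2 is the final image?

Lens 1: 1/d_i1 = 1/f₁ − 1/d_o1 = 1/(31.0) − 1/(160) = 0.02601, so d_i1 = 38.45 cm.
The intermediate image is 38.45 cm to the right of lens 1, which lies 24.95 cm to the right of lens 2 — a virtual object — so d_o2 = −24.95 cm.
Lens 2: 1/d_i2 = 1/f₂ − 1/d_o2 = 1/(38.1) − 1/(-24.95) = 0.06633, so d_i2 = 15.1 cm.
The final image is real, 15.1 cm to the right of lens 2 (overall magnification ≈ -0.15).

15.1 cm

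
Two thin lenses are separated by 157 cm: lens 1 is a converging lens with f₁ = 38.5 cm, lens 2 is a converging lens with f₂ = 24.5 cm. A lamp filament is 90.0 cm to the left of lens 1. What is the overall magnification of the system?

m = +0.281

Lens 1: 1/d_i1 = 1/(38.5) − 1/(90.0) = 0.01486, so d_i1 = 67.28 cm; m₁ = −d_i1/d_o1 = -0.7476.
d_o2 = 157 − (67.28) = 89.72 cm.
Lens 2: 1/d_i2 = 1/(24.5) − 1/(89.72) = 0.02967, so d_i2 = 33.70 cm; m₂ = −d_i2/d_o2 = -0.3757.
m = m₁·m₂ = (-0.7476)(-0.3757) = +0.281.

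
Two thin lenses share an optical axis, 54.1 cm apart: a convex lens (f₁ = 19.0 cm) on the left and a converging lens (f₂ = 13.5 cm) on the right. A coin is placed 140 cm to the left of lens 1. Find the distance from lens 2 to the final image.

23.3 cm

Lens 1: 1/d_i1 = 1/f₁ − 1/d_o1 = 1/(19.0) − 1/(140) = 0.04549, so d_i1 = 21.98 cm.
The intermediate image is 21.98 cm to the right of lens 1, which is 54.1 − (21.98) = 32.12 cm to the left of lens 2, so d_o2 = +32.12 cm.
Lens 2: 1/d_i2 = 1/f₂ − 1/d_o2 = 1/(13.5) − 1/(32.12) = 0.04294, so d_i2 = 23.3 cm.
The final image is real, 23.3 cm to the right of lens 2 (overall magnification ≈ 0.11).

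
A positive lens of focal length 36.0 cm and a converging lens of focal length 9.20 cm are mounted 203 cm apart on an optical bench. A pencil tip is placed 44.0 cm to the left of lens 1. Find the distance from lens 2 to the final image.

11.0 cm

Lens 1: 1/d_i1 = 1/f₁ − 1/d_o1 = 1/(36.0) − 1/(44.0) = 0.005051, so d_i1 = 198.0 cm.
The intermediate image is 198.0 cm to the right of lens 1, which is 203 − (198.0) = 5.000 cm to the left of lens 2, so d_o2 = +5.000 cm.
Lens 2: 1/d_i2 = 1/f₂ − 1/d_o2 = 1/(9.20) − 1/(5.000) = -0.09130, so d_i2 = -11.0 cm.
The final image is virtual, 11.0 cm to the left of lens 2 (overall magnification ≈ -9.9).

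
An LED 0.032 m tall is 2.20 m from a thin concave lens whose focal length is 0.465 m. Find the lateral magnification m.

For a concave lens, f = -0.465 m.
1/d_i = 1/f − 1/d_o = 1/(-0.4650) − 1/(2.20) = -2.605, so d_i = -0.3839 m.
m = −d_i/d_o = −(-0.3839)/(2.20) = +0.174.
The image is virtual, upright and reduced, on the same side as the object.

m = +0.174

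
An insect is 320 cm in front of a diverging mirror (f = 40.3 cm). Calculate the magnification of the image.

For a diverging mirror, f = -40.3 cm.
1/d_i = 1/f − 1/d_o = 1/(-40.30) − 1/(320) = -0.02794, so d_i = -35.79 cm.
m = −d_i/d_o = −(-35.79)/(320) = +0.112.
The image is virtual, upright and reduced, behind the mirror.

m = +0.112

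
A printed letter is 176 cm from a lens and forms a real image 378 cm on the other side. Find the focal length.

Real image ⇒ d_i = +378 cm.
1/f = 1/d_o + 1/d_i = 1/(176) + 1/(378) = 0.008327, so f = 120 cm.
Since f is positive, the lens is converging.

f = 120 cm (converging)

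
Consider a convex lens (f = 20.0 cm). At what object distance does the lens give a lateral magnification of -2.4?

m = −d_i/d_o ⇒ d_i = −m·d_o.
1/f = 1/d_o + 1/d_i = 1/d_o − 1/(m·d_o) = (1 − 1/m)/d_o, so d_o = f(1 − 1/m) = (20.00)(1 − 1/(-2.4)) = 28.3 cm.

28.3 cm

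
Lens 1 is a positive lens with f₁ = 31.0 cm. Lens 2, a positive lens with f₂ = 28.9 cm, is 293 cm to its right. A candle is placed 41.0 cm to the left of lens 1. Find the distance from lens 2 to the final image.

35.0 cm

Lens 1: 1/d_i1 = 1/f₁ − 1/d_o1 = 1/(31.0) − 1/(41.0) = 0.007868, so d_i1 = 127.1 cm.
The intermediate image is 127.1 cm to the right of lens 1, which is 293 − (127.1) = 165.9 cm to the left of lens 2, so d_o2 = +165.9 cm.
Lens 2: 1/d_i2 = 1/f₂ − 1/d_o2 = 1/(28.9) − 1/(165.9) = 0.02857, so d_i2 = 35.0 cm.
The final image is real, 35.0 cm to the right of lens 2 (overall magnification ≈ 0.65).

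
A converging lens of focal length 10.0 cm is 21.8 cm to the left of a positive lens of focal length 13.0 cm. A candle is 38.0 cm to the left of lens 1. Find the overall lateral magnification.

m = -0.973

Lens 1: 1/d_i1 = 1/(10.0) − 1/(38.0) = 0.07368, so d_i1 = 13.57 cm; m₁ = −d_i1/d_o1 = -0.3571.
d_o2 = 21.8 − (13.57) = 8.230 cm.
Lens 2: 1/d_i2 = 1/(13.0) − 1/(8.230) = -0.04458, so d_i2 = -22.43 cm; m₂ = −d_i2/d_o2 = +2.725.
m = m₁·m₂ = (-0.3571)(+2.725) = -0.973.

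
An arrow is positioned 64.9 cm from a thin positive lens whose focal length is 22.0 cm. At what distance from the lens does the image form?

33.3 cm

Thin-lens equation: 1/s_i = 1/f − 1/s_o = 1/(22.00) − 1/(64.9) = 0.04545 − 0.01541 = 0.03005, so s_i = 33.3 cm.
The image is real, inverted and reduced, on the far side of the lens.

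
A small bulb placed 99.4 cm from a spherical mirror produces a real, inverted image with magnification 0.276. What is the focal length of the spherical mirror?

m = −d_i/d_o ⇒ d_i = −m·d_o = −(-0.276)·(99.4) = 27.43 cm.
1/f = 1/d_o + 1/d_i = 1/(99.4) + 1/(27.43) = 0.04652, so f = 21.5 cm.
Since f is positive, the spherical mirror is concave.

f = 21.5 cm (concave)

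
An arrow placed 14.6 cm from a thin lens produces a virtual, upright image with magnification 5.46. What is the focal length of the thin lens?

f = 17.9 cm (converging)

m = −d_i/d_o ⇒ d_i = −m·d_o = −(+5.46)·(14.6) = -79.72 cm.
1/f = 1/d_o + 1/d_i = 1/(14.6) + 1/(-79.72) = 0.05595, so f = 17.9 cm.
Since f is positive, the thin lens is converging.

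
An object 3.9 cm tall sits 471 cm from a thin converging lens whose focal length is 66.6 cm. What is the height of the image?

0.642 cm

1/d_i = 1/f − 1/d_o = 1/(66.60) − 1/(471) = 0.01289, so d_i = 77.57 cm.
m = −d_i/d_o = -0.1647.
|h_i| = |m|·h_o = 0.1647 × 3.9 = 0.642 cm. The image is real, inverted and reduced, on the far side of the lens.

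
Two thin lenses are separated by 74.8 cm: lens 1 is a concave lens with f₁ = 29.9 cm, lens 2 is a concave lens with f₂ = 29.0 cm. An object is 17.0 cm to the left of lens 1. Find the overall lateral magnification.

f₁ = −29.9 cm (diverging).
Lens 1: 1/d_i1 = 1/(-29.9) − 1/(17.0) = -0.09227, so d_i1 = -10.84 cm; m₁ = −d_i1/d_o1 = +0.6376.
d_o2 = 74.8 − (-10.84) = 85.64 cm.
f₂ = −29.0 cm (diverging).
Lens 2: 1/d_i2 = 1/(-29.0) − 1/(85.64) = -0.04616, so d_i2 = -21.66 cm; m₂ = −d_i2/d_o2 = +0.2530.
m = m₁·m₂ = (+0.6376)(+0.2530) = +0.161.

m = +0.161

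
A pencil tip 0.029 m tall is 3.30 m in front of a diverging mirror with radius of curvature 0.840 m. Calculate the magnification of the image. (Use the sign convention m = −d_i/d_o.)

m = +0.113

f = R/2 = 0.840/2 = 0.4200 m; for a diverging mirror, f = -0.4200 m.
1/d_i = 1/f − 1/d_o = 1/(-0.4200) − 1/(3.30) = -2.684, so d_i = -0.3726 m.
m = −d_i/d_o = −(-0.3726)/(3.30) = +0.113.
The image is virtual, upright and reduced, behind the mirror.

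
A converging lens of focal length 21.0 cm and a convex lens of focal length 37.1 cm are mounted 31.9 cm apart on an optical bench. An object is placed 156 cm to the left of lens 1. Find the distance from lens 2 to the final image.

Lens 1: 1/d_i1 = 1/f₁ − 1/d_o1 = 1/(21.0) − 1/(156) = 0.04121, so d_i1 = 24.27 cm.
The intermediate image is 24.27 cm to the right of lens 1, which is 31.9 − (24.27) = 7.630 cm to the left of lens 2, so d_o2 = +7.630 cm.
Lens 2: 1/d_i2 = 1/f₂ − 1/d_o2 = 1/(37.1) − 1/(7.630) = -0.1041, so d_i2 = -9.61 cm.
The final image is virtual, 9.61 cm to the left of lens 2 (overall magnification ≈ -0.20).

9.61 cm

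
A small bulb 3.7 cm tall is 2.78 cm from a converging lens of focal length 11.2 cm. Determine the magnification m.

1/d_i = 1/f − 1/d_o = 1/(11.20) − 1/(2.78) = -0.2704, so d_i = -3.698 cm.
m = −d_i/d_o = −(-3.698)/(2.78) = +1.33.
The image is virtual, upright and enlarged, on the same side as the object.

m = +1.33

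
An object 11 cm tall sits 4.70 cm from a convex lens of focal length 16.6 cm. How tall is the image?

15.3 cm

1/d_i = 1/f − 1/d_o = 1/(16.60) − 1/(4.70) = -0.1525, so d_i = -6.556 cm.
m = −d_i/d_o = +1.395.
|h_i| = |m|·h_o = 1.395 × 11 = 15.3 cm. The image is virtual, upright and enlarged, on the same side as the object.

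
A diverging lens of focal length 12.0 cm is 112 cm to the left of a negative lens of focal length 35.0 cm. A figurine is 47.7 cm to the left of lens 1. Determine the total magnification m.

m = +0.0449

f₁ = −12.0 cm (diverging).
Lens 1: 1/d_i1 = 1/(-12.0) − 1/(47.7) = -0.1043, so d_i1 = -9.588 cm; m₁ = −d_i1/d_o1 = +0.2010.
d_o2 = 112 − (-9.588) = 121.6 cm.
f₂ = −35.0 cm (diverging).
Lens 2: 1/d_i2 = 1/(-35.0) − 1/(121.6) = -0.03680, so d_i2 = -27.18 cm; m₂ = −d_i2/d_o2 = +0.2235.
m = m₁·m₂ = (+0.2010)(+0.2235) = +0.0449.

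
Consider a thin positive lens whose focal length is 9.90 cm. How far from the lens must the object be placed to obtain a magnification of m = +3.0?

6.60 cm

m = −d_i/d_o ⇒ d_i = −m·d_o.
1/f = 1/d_o + 1/d_i = 1/d_o − 1/(m·d_o) = (1 − 1/m)/d_o, so d_o = f(1 − 1/m) = (9.900)(1 − 1/(+3.0)) = 6.60 cm.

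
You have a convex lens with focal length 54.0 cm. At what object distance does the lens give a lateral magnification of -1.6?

87.8 cm

m = −d_i/d_o ⇒ d_i = −m·d_o.
1/f = 1/d_o + 1/d_i = 1/d_o − 1/(m·d_o) = (1 − 1/m)/d_o, so d_o = f(1 − 1/m) = (54.00)(1 − 1/(-1.6)) = 87.8 cm.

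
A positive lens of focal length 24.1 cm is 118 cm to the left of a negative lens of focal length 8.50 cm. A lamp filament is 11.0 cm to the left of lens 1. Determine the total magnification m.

m = +0.107

Lens 1: 1/d_i1 = 1/(24.1) − 1/(11.0) = -0.04942, so d_i1 = -20.24 cm; m₁ = −d_i1/d_o1 = +1.840.
d_o2 = 118 − (-20.24) = 138.2 cm.
f₂ = −8.50 cm (diverging).
Lens 2: 1/d_i2 = 1/(-8.50) − 1/(138.2) = -0.1249, so d_i2 = -8.007 cm; m₂ = −d_i2/d_o2 = +0.05794.
m = m₁·m₂ = (+1.840)(+0.05794) = +0.107.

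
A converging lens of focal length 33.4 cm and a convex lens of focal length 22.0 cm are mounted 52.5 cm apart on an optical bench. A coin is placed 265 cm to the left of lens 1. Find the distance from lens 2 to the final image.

Lens 1: 1/d_i1 = 1/f₁ − 1/d_o1 = 1/(33.4) − 1/(265) = 0.02617, so d_i1 = 38.22 cm.
The intermediate image is 38.22 cm to the right of lens 1, which is 52.5 − (38.22) = 14.28 cm to the left of lens 2, so d_o2 = +14.28 cm.
Lens 2: 1/d_i2 = 1/f₂ − 1/d_o2 = 1/(22.0) − 1/(14.28) = -0.02457, so d_i2 = -40.7 cm.
The final image is virtual, 40.7 cm to the left of lens 2 (overall magnification ≈ -0.41).

40.7 cm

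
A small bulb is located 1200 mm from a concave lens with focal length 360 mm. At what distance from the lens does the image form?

277 mm

For a concave lens, f = -360 mm.
Thin-lens equation: 1/s_i = 1/f − 1/s_o = 1/(-360.0) − 1/(1200) = -0.002778 − 0.0008333 = -0.003611, so s_i = -277 mm.
The image is virtual, upright and reduced, on the same side as the object.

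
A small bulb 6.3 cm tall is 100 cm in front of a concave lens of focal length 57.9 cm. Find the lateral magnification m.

m = +0.367

For a concave lens, f = -57.9 cm.
1/d_i = 1/f − 1/d_o = 1/(-57.90) − 1/(100) = -0.02727, so d_i = -36.67 cm.
m = −d_i/d_o = −(-36.67)/(100) = +0.367.
The image is virtual, upright and reduced, on the same side as the object.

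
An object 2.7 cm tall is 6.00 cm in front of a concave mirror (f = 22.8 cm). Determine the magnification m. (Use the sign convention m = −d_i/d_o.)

m = +1.36

1/d_i = 1/f − 1/d_o = 1/(22.80) − 1/(6.00) = -0.1228, so d_i = -8.143 cm.
m = −d_i/d_o = −(-8.143)/(6.00) = +1.36.
The image is virtual, upright and enlarged, behind the mirror.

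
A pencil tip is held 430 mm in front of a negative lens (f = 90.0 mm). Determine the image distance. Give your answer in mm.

For a negative lens, f = -90.0 mm.
Lens equation: 1/s_i = 1/f − 1/s_o = 1/(-90.00) − 1/(430) = -0.01111 − 0.002326 = -0.01344, so s_i = -74.4 mm.
The image is virtual, upright and reduced, on the same side as the object.

74.4 mm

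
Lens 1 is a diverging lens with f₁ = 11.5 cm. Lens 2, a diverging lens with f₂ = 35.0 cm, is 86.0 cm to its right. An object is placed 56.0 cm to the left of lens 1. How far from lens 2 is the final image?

25.6 cm

Lens 1 is diverging, so f₁ = −11.5 cm.
Lens 1: 1/d_i1 = 1/f₁ − 1/d_o1 = 1/(-11.5) − 1/(56.0) = -0.1048, so d_i1 = -9.541 cm.
The intermediate image is 9.541 cm to the left of lens 1 (virtual), which is 86.0 − (-9.541) = 95.54 cm to the left of lens 2, so d_o2 = +95.54 cm.
Lens 2 is diverging, so f₂ = −35.0 cm.
Lens 2: 1/d_i2 = 1/f₂ − 1/d_o2 = 1/(-35.0) − 1/(95.54) = -0.03904, so d_i2 = -25.6 cm.
The final image is virtual, 25.6 cm to the left of lens 2 (overall magnification ≈ 0.046).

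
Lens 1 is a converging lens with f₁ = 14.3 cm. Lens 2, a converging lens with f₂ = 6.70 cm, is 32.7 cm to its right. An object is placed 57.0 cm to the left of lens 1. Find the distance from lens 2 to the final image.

Lens 1: 1/d_i1 = 1/f₁ − 1/d_o1 = 1/(14.3) − 1/(57.0) = 0.05239, so d_i1 = 19.09 cm.
The intermediate image is 19.09 cm to the right of lens 1, which is 32.7 − (19.09) = 13.61 cm to the left of lens 2, so d_o2 = +13.61 cm.
Lens 2: 1/d_i2 = 1/f₂ − 1/d_o2 = 1/(6.70) − 1/(13.61) = 0.07578, so d_i2 = 13.2 cm.
The final image is real, 13.2 cm to the right of lens 2 (overall magnification ≈ 0.32).

13.2 cm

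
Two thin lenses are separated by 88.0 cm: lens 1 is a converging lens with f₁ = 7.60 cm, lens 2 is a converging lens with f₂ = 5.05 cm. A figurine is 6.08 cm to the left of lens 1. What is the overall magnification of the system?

Lens 1: 1/d_i1 = 1/(7.60) − 1/(6.08) = -0.03289, so d_i1 = -30.40 cm; m₁ = −d_i1/d_o1 = +5.000.
d_o2 = 88.0 − (-30.40) = 118.4 cm.
Lens 2: 1/d_i2 = 1/(5.05) − 1/(118.4) = 0.1896, so d_i2 = 5.275 cm; m₂ = −d_i2/d_o2 = -0.04455.
m = m₁·m₂ = (+5.000)(-0.04455) = -0.223.

m = -0.223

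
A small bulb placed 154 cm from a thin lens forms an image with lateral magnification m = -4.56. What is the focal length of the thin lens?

f = 126 cm (converging)

m = −d_i/d_o ⇒ d_i = −m·d_o = −(-4.56)·(154) = 702.2 cm.
1/f = 1/d_o + 1/d_i = 1/(154) + 1/(702.2) = 0.007918, so f = 126 cm.
Since f is positive, the thin lens is converging.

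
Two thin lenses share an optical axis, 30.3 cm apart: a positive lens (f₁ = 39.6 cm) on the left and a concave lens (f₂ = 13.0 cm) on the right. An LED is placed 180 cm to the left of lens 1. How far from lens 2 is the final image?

35.6 cm

Lens 1: 1/d_i1 = 1/f₁ − 1/d_o1 = 1/(39.6) − 1/(180) = 0.01970, so d_i1 = 50.77 cm.
The intermediate image is 50.77 cm to the right of lens 1, which lies 20.47 cm to the right of lens 2 — a virtual object — so d_o2 = −20.47 cm.
Lens 2 is diverging, so f₂ = −13.0 cm.
Lens 2: 1/d_i2 = 1/f₂ − 1/d_o2 = 1/(-13.0) − 1/(-20.47) = -0.02807, so d_i2 = -35.6 cm.
The final image is virtual, 35.6 cm to the left of lens 2 (overall magnification ≈ 0.49).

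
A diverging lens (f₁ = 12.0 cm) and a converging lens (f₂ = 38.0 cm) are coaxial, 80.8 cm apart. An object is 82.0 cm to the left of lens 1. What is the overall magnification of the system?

f₁ = −12.0 cm (diverging).
Lens 1: 1/d_i1 = 1/(-12.0) − 1/(82.0) = -0.09553, so d_i1 = -10.47 cm; m₁ = −d_i1/d_o1 = +0.1277.
d_o2 = 80.8 − (-10.47) = 91.27 cm.
Lens 2: 1/d_i2 = 1/(38.0) − 1/(91.27) = 0.01536, so d_i2 = 65.11 cm; m₂ = −d_i2/d_o2 = -0.7133.
m = m₁·m₂ = (+0.1277)(-0.7133) = -0.0911.

m = -0.0911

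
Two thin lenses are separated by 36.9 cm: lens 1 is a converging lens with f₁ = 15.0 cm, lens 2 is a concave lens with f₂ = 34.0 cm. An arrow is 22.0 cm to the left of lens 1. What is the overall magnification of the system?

m = -3.07

Lens 1: 1/d_i1 = 1/(15.0) − 1/(22.0) = 0.02121, so d_i1 = 47.14 cm; m₁ = −d_i1/d_o1 = -2.143.
d_o2 = 36.9 − (47.14) = -10.24 cm (virtual object).
f₂ = −34.0 cm (diverging).
Lens 2: 1/d_i2 = 1/(-34.0) − 1/(-10.24) = 0.06824, so d_i2 = 14.65 cm; m₂ = −d_i2/d_o2 = +1.431.
m = m₁·m₂ = (-2.143)(+1.431) = -3.07.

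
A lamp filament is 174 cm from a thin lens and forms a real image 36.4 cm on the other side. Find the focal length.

f = 30.1 cm (converging)

Real image ⇒ d_i = +36.4 cm.
1/f = 1/d_o + 1/d_i = 1/(174) + 1/(36.4) = 0.03322, so f = 30.1 cm.
Since f is positive, the thin lens is converging.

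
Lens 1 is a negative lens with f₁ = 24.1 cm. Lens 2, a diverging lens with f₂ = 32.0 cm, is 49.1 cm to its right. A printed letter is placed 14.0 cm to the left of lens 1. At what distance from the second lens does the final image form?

20.6 cm

Lens 1 is diverging, so f₁ = −24.1 cm.
Lens 1: 1/d_i1 = 1/f₁ − 1/d_o1 = 1/(-24.1) − 1/(14.0) = -0.1129, so d_i1 = -8.856 cm.
The intermediate image is 8.856 cm to the left of lens 1 (virtual), which is 49.1 − (-8.856) = 57.96 cm to the left of lens 2, so d_o2 = +57.96 cm.
Lens 2 is diverging, so f₂ = −32.0 cm.
Lens 2: 1/d_i2 = 1/f₂ − 1/d_o2 = 1/(-32.0) − 1/(57.96) = -0.04850, so d_i2 = -20.6 cm.
The final image is virtual, 20.6 cm to the left of lens 2 (overall magnification ≈ 0.23).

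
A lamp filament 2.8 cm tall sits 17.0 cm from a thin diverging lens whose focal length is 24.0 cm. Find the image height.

For a diverging lens, f = -24.0 cm.
1/d_i = 1/f − 1/d_o = 1/(-24.00) − 1/(17.0) = -0.1005, so d_i = -9.951 cm.
m = −d_i/d_o = +0.5854.
|h_i| = |m|·h_o = 0.5854 × 2.8 = 1.64 cm. The image is virtual, upright and reduced, on the same side as the object.

1.64 cm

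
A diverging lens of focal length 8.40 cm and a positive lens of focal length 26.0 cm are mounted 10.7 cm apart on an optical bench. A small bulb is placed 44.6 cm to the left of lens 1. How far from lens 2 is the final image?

56.1 cm

Lens 1 is diverging, so f₁ = −8.40 cm.
Lens 1: 1/d_i1 = 1/f₁ − 1/d_o1 = 1/(-8.40) − 1/(44.6) = -0.1415, so d_i1 = -7.069 cm.
The intermediate image is 7.069 cm to the left of lens 1 (virtual), which is 10.7 − (-7.069) = 17.77 cm to the left of lens 2, so d_o2 = +17.77 cm.
Lens 2: 1/d_i2 = 1/f₂ − 1/d_o2 = 1/(26.0) − 1/(17.77) = -0.01781, so d_i2 = -56.1 cm.
The final image is virtual, 56.1 cm to the left of lens 2 (overall magnification ≈ 0.50).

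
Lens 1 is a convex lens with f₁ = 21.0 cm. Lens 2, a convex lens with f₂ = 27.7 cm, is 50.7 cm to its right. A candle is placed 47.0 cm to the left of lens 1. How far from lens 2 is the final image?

Lens 1: 1/d_i1 = 1/f₁ − 1/d_o1 = 1/(21.0) − 1/(47.0) = 0.02634, so d_i1 = 37.96 cm.
The intermediate image is 37.96 cm to the right of lens 1, which is 50.7 − (37.96) = 12.74 cm to the left of lens 2, so d_o2 = +12.74 cm.
Lens 2: 1/d_i2 = 1/f₂ − 1/d_o2 = 1/(27.7) − 1/(12.74) = -0.04239, so d_i2 = -23.6 cm.
The final image is virtual, 23.6 cm to the left of lens 2 (overall magnification ≈ -1.5).

23.6 cm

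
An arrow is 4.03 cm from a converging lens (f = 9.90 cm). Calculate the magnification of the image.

m = +1.69

1/d_i = 1/f − 1/d_o = 1/(9.900) − 1/(4.03) = -0.1471, so d_i = -6.797 cm.
m = −d_i/d_o = −(-6.797)/(4.03) = +1.69.
The image is virtual, upright and enlarged, on the same side as the object.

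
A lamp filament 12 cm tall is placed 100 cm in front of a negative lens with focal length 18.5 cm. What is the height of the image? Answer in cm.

For a negative lens, f = -18.5 cm.
1/d_i = 1/f − 1/d_o = 1/(-18.50) − 1/(100) = -0.06405, so d_i = -15.61 cm.
m = −d_i/d_o = +0.1561.
|h_i| = |m|·h_o = 0.1561 × 12 = 1.87 cm. The image is virtual, upright and reduced, on the same side as the object.

1.87 cm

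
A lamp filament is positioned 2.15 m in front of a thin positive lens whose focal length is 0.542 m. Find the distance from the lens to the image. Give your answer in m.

Thin-lens equation: 1/d_i = 1/f − 1/d_o = 1/(0.5420) − 1/(2.15) = 1.845 − 0.4651 = 1.380, so d_i = 0.725 m.
The image is real, inverted and reduced, on the far side of the lens.

0.725 m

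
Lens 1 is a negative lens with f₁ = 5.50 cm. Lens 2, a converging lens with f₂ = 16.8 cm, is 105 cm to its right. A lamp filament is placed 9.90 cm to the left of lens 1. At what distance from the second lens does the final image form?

Lens 1 is diverging, so f₁ = −5.50 cm.
Lens 1: 1/d_i1 = 1/f₁ − 1/d_o1 = 1/(-5.50) − 1/(9.90) = -0.2828, so d_i1 = -3.536 cm.
The intermediate image is 3.536 cm to the left of lens 1 (virtual), which is 105 − (-3.536) = 108.5 cm to the left of lens 2, so d_o2 = +108.5 cm.
Lens 2: 1/d_i2 = 1/f₂ − 1/d_o2 = 1/(16.8) − 1/(108.5) = 0.05031, so d_i2 = 19.9 cm.
The final image is real, 19.9 cm to the right of lens 2 (overall magnification ≈ -0.065).

19.9 cm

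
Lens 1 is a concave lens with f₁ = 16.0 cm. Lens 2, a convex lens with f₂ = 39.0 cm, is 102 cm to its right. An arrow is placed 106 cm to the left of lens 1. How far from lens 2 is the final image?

58.8 cm

Lens 1 is diverging, so f₁ = −16.0 cm.
Lens 1: 1/d_i1 = 1/f₁ − 1/d_o1 = 1/(-16.0) − 1/(106) = -0.07193, so d_i1 = -13.90 cm.
The intermediate image is 13.90 cm to the left of lens 1 (virtual), which is 102 − (-13.90) = 115.9 cm to the left of lens 2, so d_o2 = +115.9 cm.
Lens 2: 1/d_i2 = 1/f₂ − 1/d_o2 = 1/(39.0) − 1/(115.9) = 0.01701, so d_i2 = 58.8 cm.
The final image is real, 58.8 cm to the right of lens 2 (overall magnification ≈ -0.067).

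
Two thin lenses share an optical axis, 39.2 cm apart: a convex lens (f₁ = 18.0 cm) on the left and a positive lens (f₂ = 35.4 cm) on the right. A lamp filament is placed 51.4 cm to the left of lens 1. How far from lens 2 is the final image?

Lens 1: 1/d_i1 = 1/f₁ − 1/d_o1 = 1/(18.0) − 1/(51.4) = 0.03610, so d_i1 = 27.70 cm.
The intermediate image is 27.70 cm to the right of lens 1, which is 39.2 − (27.70) = 11.50 cm to the left of lens 2, so d_o2 = +11.50 cm.
Lens 2: 1/d_i2 = 1/f₂ − 1/d_o2 = 1/(35.4) − 1/(11.50) = -0.05871, so d_i2 = -17.0 cm.
The final image is virtual, 17.0 cm to the left of lens 2 (overall magnification ≈ -0.80).

17.0 cm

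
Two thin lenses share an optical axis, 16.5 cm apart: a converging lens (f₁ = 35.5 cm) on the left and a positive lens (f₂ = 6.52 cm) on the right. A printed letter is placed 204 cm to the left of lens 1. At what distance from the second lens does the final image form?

5.23 cm

Lens 1: 1/d_i1 = 1/f₁ − 1/d_o1 = 1/(35.5) − 1/(204) = 0.02327, so d_i1 = 42.98 cm.
The intermediate image is 42.98 cm to the right of lens 1, which lies 26.48 cm to the right of lens 2 — a virtual object — so d_o2 = −26.48 cm.
Lens 2: 1/d_i2 = 1/f₂ − 1/d_o2 = 1/(6.52) − 1/(-26.48) = 0.1911, so d_i2 = 5.23 cm.
The final image is real, 5.23 cm to the right of lens 2 (overall magnification ≈ -0.042).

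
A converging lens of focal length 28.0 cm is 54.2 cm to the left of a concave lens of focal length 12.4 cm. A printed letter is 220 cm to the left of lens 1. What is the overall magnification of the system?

Lens 1: 1/d_i1 = 1/(28.0) − 1/(220) = 0.03117, so d_i1 = 32.08 cm; m₁ = −d_i1/d_o1 = -0.1458.
d_o2 = 54.2 − (32.08) = 22.12 cm.
f₂ = −12.4 cm (diverging).
Lens 2: 1/d_i2 = 1/(-12.4) − 1/(22.12) = -0.1259, so d_i2 = -7.946 cm; m₂ = −d_i2/d_o2 = +0.3592.
m = m₁·m₂ = (-0.1458)(+0.3592) = -0.0524.

m = -0.0524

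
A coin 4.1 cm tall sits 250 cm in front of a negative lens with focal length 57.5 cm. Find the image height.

For a negative lens, f = -57.5 cm.
1/d_i = 1/f − 1/d_o = 1/(-57.50) − 1/(250) = -0.02139, so d_i = -46.75 cm.
m = −d_i/d_o = +0.1870.
|h_i| = |m|·h_o = 0.1870 × 4.1 = 0.767 cm. The image is virtual, upright and reduced, on the same side as the object.

0.767 cm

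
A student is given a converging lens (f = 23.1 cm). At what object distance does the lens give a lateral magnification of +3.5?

m = −d_i/d_o ⇒ d_i = −m·d_o.
1/f = 1/d_o + 1/d_i = 1/d_o − 1/(m·d_o) = (1 − 1/m)/d_o, so d_o = f(1 − 1/m) = (23.10)(1 − 1/(+3.5)) = 16.5 cm.

16.5 cm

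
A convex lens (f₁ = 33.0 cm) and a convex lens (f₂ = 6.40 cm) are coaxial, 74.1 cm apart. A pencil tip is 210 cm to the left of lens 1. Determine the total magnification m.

m = +0.0418

Lens 1: 1/d_i1 = 1/(33.0) − 1/(210) = 0.02554, so d_i1 = 39.15 cm; m₁ = −d_i1/d_o1 = -0.1864.
d_o2 = 74.1 − (39.15) = 34.95 cm.
Lens 2: 1/d_i2 = 1/(6.40) − 1/(34.95) = 0.1276, so d_i2 = 7.835 cm; m₂ = −d_i2/d_o2 = -0.2242.
m = m₁·m₂ = (-0.1864)(-0.2242) = +0.0418.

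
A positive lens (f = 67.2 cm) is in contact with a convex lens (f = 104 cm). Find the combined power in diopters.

P₁ = 1/f₁ = 1/(0.672 m) = +1.488 D; P₂ = 1/f₂ = 1/(1.04 m) = +0.9615 D.
For thin lenses in contact, P = P₁ + P₂ = (+1.488) + (+0.9615) = +2.45 D.

P = +2.45 D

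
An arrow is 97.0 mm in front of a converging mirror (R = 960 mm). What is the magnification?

m = +1.25

f = R/2 = 960/2 = 480.0 mm.
1/d_i = 1/f − 1/d_o = 1/(480.0) − 1/(97.0) = -0.008226, so d_i = -121.6 mm.
m = −d_i/d_o = −(-121.6)/(97.0) = +1.25.
The image is virtual, upright and enlarged, behind the mirror.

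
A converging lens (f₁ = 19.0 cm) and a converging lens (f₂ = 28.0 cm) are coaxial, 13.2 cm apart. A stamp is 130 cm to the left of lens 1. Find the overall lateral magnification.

Lens 1: 1/d_i1 = 1/(19.0) − 1/(130) = 0.04494, so d_i1 = 22.25 cm; m₁ = −d_i1/d_o1 = -0.1712.
d_o2 = 13.2 − (22.25) = -9.050 cm (virtual object).
Lens 2: 1/d_i2 = 1/(28.0) − 1/(-9.050) = 0.1462, so d_i2 = 6.839 cm; m₂ = −d_i2/d_o2 = +0.7557.
m = m₁·m₂ = (-0.1712)(+0.7557) = -0.129.

m = -0.129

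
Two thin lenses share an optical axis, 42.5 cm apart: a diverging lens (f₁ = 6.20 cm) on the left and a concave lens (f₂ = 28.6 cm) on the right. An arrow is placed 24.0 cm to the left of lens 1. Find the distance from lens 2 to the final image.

17.8 cm

Lens 1 is diverging, so f₁ = −6.20 cm.
Lens 1: 1/d_i1 = 1/f₁ − 1/d_o1 = 1/(-6.20) − 1/(24.0) = -0.2030, so d_i1 = -4.927 cm.
The intermediate image is 4.927 cm to the left of lens 1 (virtual), which is 42.5 − (-4.927) = 47.43 cm to the left of lens 2, so d_o2 = +47.43 cm.
Lens 2 is diverging, so f₂ = −28.6 cm.
Lens 2: 1/d_i2 = 1/f₂ − 1/d_o2 = 1/(-28.6) − 1/(47.43) = -0.05605, so d_i2 = -17.8 cm.
The final image is virtual, 17.8 cm to the left of lens 2 (overall magnification ≈ 0.077).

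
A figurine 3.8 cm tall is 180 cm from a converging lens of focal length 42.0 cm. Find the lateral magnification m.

1/d_i = 1/f − 1/d_o = 1/(42.00) − 1/(180) = 0.01825, so d_i = 54.78 cm.
m = −d_i/d_o = −(54.78)/(180) = -0.304.
The image is real, inverted and reduced, on the far side of the lens.

m = -0.304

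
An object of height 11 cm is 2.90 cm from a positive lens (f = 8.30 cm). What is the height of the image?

16.9 cm

1/d_i = 1/f − 1/d_o = 1/(8.300) − 1/(2.90) = -0.2243, so d_i = -4.457 cm.
m = −d_i/d_o = +1.537.
|h_i| = |m|·h_o = 1.537 × 11 = 16.9 cm. The image is virtual, upright and enlarged, on the same side as the object.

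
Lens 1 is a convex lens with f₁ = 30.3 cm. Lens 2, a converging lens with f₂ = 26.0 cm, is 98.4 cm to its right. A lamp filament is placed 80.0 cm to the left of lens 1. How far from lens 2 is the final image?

Lens 1: 1/d_i1 = 1/f₁ − 1/d_o1 = 1/(30.3) − 1/(80.0) = 0.02050, so d_i1 = 48.77 cm.
The intermediate image is 48.77 cm to the right of lens 1, which is 98.4 − (48.77) = 49.63 cm to the left of lens 2, so d_o2 = +49.63 cm.
Lens 2: 1/d_i2 = 1/f₂ − 1/d_o2 = 1/(26.0) − 1/(49.63) = 0.01831, so d_i2 = 54.6 cm.
The final image is real, 54.6 cm to the right of lens 2 (overall magnification ≈ 0.67).

54.6 cm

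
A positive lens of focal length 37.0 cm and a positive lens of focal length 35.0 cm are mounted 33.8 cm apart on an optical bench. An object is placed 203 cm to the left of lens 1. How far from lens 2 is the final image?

8.63 cm

Lens 1: 1/d_i1 = 1/f₁ − 1/d_o1 = 1/(37.0) − 1/(203) = 0.02210, so d_i1 = 45.25 cm.
The intermediate image is 45.25 cm to the right of lens 1, which lies 11.45 cm to the right of lens 2 — a virtual object — so d_o2 = −11.45 cm.
Lens 2: 1/d_i2 = 1/f₂ − 1/d_o2 = 1/(35.0) − 1/(-11.45) = 0.1159, so d_i2 = 8.63 cm.
The final image is real, 8.63 cm to the right of lens 2 (overall magnification ≈ -0.17).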